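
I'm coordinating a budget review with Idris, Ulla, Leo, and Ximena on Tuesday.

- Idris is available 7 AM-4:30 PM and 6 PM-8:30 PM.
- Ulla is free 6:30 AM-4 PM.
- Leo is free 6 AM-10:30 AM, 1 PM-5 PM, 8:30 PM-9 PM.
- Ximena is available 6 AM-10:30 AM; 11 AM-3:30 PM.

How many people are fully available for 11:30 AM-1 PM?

Idris, Ulla, and Ximena can make the full 11:30-13:00 slot — that's 3.

3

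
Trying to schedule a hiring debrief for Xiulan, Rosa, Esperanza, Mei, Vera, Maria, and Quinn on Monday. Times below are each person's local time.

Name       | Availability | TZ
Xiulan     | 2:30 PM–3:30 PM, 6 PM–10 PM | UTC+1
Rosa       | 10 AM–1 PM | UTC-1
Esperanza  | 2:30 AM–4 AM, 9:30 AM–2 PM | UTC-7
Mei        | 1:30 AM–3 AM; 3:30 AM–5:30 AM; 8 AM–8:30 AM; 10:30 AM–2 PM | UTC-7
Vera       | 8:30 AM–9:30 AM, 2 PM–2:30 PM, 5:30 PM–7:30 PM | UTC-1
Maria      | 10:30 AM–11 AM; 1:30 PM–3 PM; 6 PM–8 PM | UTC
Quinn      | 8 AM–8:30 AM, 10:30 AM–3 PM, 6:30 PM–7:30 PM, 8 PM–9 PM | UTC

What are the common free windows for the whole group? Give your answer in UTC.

Xiulan in UTC: 13:30-14:30, 17:00-21:00 (subtract 1h to convert from UTC+1).
Rosa in UTC: 11:00-14:00 (add 1h to convert from UTC-1).
Esperanza in UTC: 09:30-11:00, 16:30-21:00 (add 7h to convert from UTC-7).
Mei in UTC: 08:30-10:00, 10:30-12:30, 15:00-15:30, 17:30-21:00 (add 7h to convert from UTC-7).
Vera in UTC: 09:30-10:30, 15:00-15:30, 18:30-20:30 (add 1h to convert from UTC-1).
Maria in UTC: 10:30-11:00, 13:30-15:00, 18:00-20:00.
Quinn in UTC: 08:00-08:30, 10:30-15:00, 18:30-19:30, 20:00-21:00.
Xiulan ∩ Rosa: 13:30-14:00.
Xiulan ∩ Rosa ∩ Esperanza: ∅.
Xiulan ∩ Rosa ∩ Esperanza ∩ Mei: ∅.
Xiulan ∩ Rosa ∩ Esperanza ∩ Mei ∩ Vera: ∅.
Xiulan ∩ Rosa ∩ Esperanza ∩ Mei ∩ Vera ∩ Maria: ∅.
Xiulan ∩ Rosa ∩ Esperanza ∩ Mei ∩ Vera ∩ Maria ∩ Quinn: ∅.
There is no time when everyone is free.

none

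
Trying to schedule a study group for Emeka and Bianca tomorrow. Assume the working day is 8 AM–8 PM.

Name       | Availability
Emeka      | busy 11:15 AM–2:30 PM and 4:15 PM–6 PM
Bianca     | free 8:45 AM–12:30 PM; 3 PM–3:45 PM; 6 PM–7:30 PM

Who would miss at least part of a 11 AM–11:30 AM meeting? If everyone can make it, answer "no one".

Emeka free: 08:00-11:15, 14:30-16:15, 18:00-20:00 (invert busy blocks within the working day).
Bianca free: 08:45-12:30, 15:00-15:45, 18:00-19:30.
Emeka: not fully free for 11:00-11:30. Bianca: free for 11:00-11:30.

Emeka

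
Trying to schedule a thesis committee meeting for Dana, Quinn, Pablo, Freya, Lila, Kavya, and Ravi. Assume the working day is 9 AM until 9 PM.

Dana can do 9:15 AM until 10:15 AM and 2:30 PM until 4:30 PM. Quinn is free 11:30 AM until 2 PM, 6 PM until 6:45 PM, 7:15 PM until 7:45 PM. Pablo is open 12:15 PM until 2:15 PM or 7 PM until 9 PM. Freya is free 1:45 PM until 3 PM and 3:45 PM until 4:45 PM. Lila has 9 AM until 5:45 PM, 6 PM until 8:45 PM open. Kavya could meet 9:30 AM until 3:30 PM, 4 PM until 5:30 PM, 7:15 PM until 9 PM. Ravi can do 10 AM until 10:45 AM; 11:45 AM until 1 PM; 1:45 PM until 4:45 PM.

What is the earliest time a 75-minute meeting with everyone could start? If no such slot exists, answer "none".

none

Dana ∩ Quinn: ∅.
Dana ∩ Quinn ∩ Pablo: ∅.
Dana ∩ Quinn ∩ Pablo ∩ Freya: ∅.
Dana ∩ Quinn ∩ Pablo ∩ Freya ∩ Lila: ∅.
Dana ∩ Quinn ∩ Pablo ∩ Freya ∩ Lila ∩ Kavya: ∅.
Dana ∩ Quinn ∩ Pablo ∩ Freya ∩ Lila ∩ Kavya ∩ Ravi: ∅.
There is no time when everyone is free.
No common window is at least 75 minutes long.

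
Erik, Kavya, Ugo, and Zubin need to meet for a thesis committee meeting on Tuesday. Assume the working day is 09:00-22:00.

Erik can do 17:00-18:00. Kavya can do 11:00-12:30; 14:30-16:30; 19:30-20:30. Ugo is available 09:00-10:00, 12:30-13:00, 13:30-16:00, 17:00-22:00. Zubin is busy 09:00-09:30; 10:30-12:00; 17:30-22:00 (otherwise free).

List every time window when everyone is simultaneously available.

none

Erik free: 17:00-18:00.
Kavya free: 11:00-12:30, 14:30-16:30, 19:30-20:30.
Ugo free: 09:00-10:00, 12:30-13:00, 13:30-16:00, 17:00-22:00.
Zubin free: 09:30-10:30, 12:00-17:30 (invert busy blocks within the working day).
Erik ∩ Kavya: ∅.
Erik ∩ Kavya ∩ Ugo: ∅.
Erik ∩ Kavya ∩ Ugo ∩ Zubin: ∅.
There is no time when everyone is free.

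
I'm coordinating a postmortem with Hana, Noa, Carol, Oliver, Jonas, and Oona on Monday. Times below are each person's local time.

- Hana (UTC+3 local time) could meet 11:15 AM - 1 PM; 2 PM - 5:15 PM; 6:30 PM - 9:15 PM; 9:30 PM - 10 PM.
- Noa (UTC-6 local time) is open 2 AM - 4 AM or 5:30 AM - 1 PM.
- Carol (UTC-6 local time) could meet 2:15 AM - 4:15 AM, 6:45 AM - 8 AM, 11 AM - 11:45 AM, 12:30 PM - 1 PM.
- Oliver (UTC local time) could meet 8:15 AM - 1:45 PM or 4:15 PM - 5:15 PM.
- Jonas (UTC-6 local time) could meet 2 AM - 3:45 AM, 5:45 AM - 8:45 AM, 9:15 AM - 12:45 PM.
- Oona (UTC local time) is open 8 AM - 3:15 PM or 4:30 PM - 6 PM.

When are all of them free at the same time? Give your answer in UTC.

Hana in UTC: 08:15-10:00, 11:00-14:15, 15:30-18:15, 18:30-19:00 (subtract 3h to convert from UTC+3).
Noa in UTC: 08:00-10:00, 11:30-19:00 (add 6h to convert from UTC-6).
Carol in UTC: 08:15-10:15, 12:45-14:00, 17:00-17:45, 18:30-19:00 (add 6h to convert from UTC-6).
Oliver in UTC: 08:15-13:45, 16:15-17:15.
Jonas in UTC: 08:00-09:45, 11:45-14:45, 15:15-18:45 (add 6h to convert from UTC-6).
Oona in UTC: 08:00-15:15, 16:30-18:00.
Hana ∩ Noa: 08:15-10:00, 11:30-14:15, 15:30-18:15, 18:30-19:00.
Hana ∩ Noa ∩ Carol: 08:15-10:00, 12:45-14:00, 17:00-17:45, 18:30-19:00.
Hana ∩ Noa ∩ Carol ∩ Oliver: 08:15-10:00, 12:45-13:45, 17:00-17:15.
Hana ∩ Noa ∩ Carol ∩ Oliver ∩ Jonas: 08:15-09:45, 12:45-13:45, 17:00-17:15.
Hana ∩ Noa ∩ Carol ∩ Oliver ∩ Jonas ∩ Oona: 08:15-09:45, 12:45-13:45, 17:00-17:15.

08:15-09:45, 12:45-13:45, 17:00-17:15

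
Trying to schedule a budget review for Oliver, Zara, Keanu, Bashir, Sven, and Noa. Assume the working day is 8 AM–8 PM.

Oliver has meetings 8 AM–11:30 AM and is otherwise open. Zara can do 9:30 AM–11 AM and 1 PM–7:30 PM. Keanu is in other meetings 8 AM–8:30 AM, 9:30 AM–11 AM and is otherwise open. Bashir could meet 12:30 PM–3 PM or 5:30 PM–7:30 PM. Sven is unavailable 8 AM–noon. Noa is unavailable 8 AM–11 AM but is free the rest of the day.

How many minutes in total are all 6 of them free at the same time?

Oliver free: 11:30-20:00 (invert busy blocks within the working day).
Zara free: 09:30-11:00, 13:00-19:30.
Keanu free: 08:30-09:30, 11:00-20:00 (invert busy blocks within the working day).
Bashir free: 12:30-15:00, 17:30-19:30.
Sven free: 12:00-20:00 (invert busy blocks within the working day).
Noa free: 11:00-20:00 (invert busy blocks within the working day).
Oliver ∩ Zara: 13:00-19:30.
Oliver ∩ Zara ∩ Keanu: 13:00-19:30.
Oliver ∩ Zara ∩ Keanu ∩ Bashir: 13:00-15:00, 17:30-19:30.
Oliver ∩ Zara ∩ Keanu ∩ Bashir ∩ Sven: 13:00-15:00, 17:30-19:30.
Oliver ∩ Zara ∩ Keanu ∩ Bashir ∩ Sven ∩ Noa: 13:00-15:00, 17:30-19:30.
Summing the common windows: 120 + 120 = 240 minutes.

240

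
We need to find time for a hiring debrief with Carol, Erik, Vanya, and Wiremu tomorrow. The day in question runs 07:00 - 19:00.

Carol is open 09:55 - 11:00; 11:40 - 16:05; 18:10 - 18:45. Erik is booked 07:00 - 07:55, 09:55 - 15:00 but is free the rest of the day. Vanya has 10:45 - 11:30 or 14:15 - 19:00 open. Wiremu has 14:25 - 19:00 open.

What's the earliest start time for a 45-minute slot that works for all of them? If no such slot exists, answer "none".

15:00

Carol free: 09:55-11:00, 11:40-16:05, 18:10-18:45.
Erik free: 07:55-09:55, 15:00-19:00 (invert busy blocks within the working day).
Vanya free: 10:45-11:30, 14:15-19:00.
Wiremu free: 14:25-19:00.
Carol ∩ Erik: 15:00-16:05, 18:10-18:45.
Carol ∩ Erik ∩ Vanya: 15:00-16:05, 18:10-18:45.
Carol ∩ Erik ∩ Vanya ∩ Wiremu: 15:00-16:05, 18:10-18:45.
The first common window of at least 45 minutes is 15:00-16:05, so the earliest start is 15:00.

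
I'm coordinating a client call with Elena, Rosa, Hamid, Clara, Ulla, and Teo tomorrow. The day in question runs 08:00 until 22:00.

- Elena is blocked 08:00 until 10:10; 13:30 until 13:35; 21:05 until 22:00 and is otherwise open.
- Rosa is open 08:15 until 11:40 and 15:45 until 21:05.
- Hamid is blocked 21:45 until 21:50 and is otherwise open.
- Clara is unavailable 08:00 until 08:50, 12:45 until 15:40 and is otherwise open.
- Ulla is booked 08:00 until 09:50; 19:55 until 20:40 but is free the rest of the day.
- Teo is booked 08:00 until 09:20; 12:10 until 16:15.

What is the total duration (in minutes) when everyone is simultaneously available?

335

Elena free: 10:10-13:30, 13:35-21:05 (invert busy blocks within the working day).
Rosa free: 08:15-11:40, 15:45-21:05.
Hamid free: 08:00-21:45, 21:50-22:00 (invert busy blocks within the working day).
Clara free: 08:50-12:45, 15:40-22:00 (invert busy blocks within the working day).
Ulla free: 09:50-19:55, 20:40-22:00 (invert busy blocks within the working day).
Teo free: 09:20-12:10, 16:15-22:00 (invert busy blocks within the working day).
Elena ∩ Rosa: 10:10-11:40, 15:45-21:05.
Elena ∩ Rosa ∩ Hamid: 10:10-11:40, 15:45-21:05.
Elena ∩ Rosa ∩ Hamid ∩ Clara: 10:10-11:40, 15:45-21:05.
Elena ∩ Rosa ∩ Hamid ∩ Clara ∩ Ulla: 10:10-11:40, 15:45-19:55, 20:40-21:05.
Elena ∩ Rosa ∩ Hamid ∩ Clara ∩ Ulla ∩ Teo: 10:10-11:40, 16:15-19:55, 20:40-21:05.
Summing the common windows: 90 + 220 + 25 = 335 minutes.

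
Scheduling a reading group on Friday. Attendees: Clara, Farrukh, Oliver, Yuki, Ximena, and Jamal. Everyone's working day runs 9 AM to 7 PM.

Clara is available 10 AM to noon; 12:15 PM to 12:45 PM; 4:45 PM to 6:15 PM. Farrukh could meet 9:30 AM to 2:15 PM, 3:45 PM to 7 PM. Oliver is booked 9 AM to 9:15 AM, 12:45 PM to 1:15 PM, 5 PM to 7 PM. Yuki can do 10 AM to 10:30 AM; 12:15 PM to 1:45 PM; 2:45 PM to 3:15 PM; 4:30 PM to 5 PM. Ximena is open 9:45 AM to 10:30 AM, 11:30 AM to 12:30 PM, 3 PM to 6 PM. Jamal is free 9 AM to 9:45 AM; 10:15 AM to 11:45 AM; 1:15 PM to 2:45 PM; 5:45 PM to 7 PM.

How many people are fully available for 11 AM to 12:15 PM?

2

Clara free: 10:00-12:00, 12:15-12:45, 16:45-18:15.
Farrukh free: 09:30-14:15, 15:45-19:00.
Oliver free: 09:15-12:45, 13:15-17:00 (invert busy blocks within the working day).
Yuki free: 10:00-10:30, 12:15-13:45, 14:45-15:15, 16:30-17:00.
Ximena free: 09:45-10:30, 11:30-12:30, 15:00-18:00.
Jamal free: 09:00-09:45, 10:15-11:45, 13:15-14:45, 17:45-19:00.
Farrukh and Oliver can make the full 11:00-12:15 slot — that's 2.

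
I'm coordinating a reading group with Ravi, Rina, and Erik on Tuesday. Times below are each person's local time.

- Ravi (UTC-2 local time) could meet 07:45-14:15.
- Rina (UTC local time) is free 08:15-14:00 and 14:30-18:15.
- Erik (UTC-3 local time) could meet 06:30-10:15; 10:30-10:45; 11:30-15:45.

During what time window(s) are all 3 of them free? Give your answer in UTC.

09:45-13:15, 13:30-13:45, 14:30-16:15

Ravi in UTC: 09:45-16:15 (add 2h to convert from UTC-2).
Rina in UTC: 08:15-14:00, 14:30-18:15.
Erik in UTC: 09:30-13:15, 13:30-13:45, 14:30-18:45 (add 3h to convert from UTC-3).
Ravi ∩ Rina: 09:45-14:00, 14:30-16:15.
Ravi ∩ Rina ∩ Erik: 09:45-13:15, 13:30-13:45, 14:30-16:15.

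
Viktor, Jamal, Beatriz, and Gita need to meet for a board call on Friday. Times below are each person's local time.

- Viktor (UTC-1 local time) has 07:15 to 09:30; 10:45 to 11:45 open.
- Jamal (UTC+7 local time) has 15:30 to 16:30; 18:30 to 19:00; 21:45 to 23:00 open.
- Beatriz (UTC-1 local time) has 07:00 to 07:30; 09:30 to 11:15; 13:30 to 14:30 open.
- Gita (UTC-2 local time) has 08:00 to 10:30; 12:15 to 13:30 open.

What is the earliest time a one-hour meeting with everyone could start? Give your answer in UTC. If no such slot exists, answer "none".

none

Viktor in UTC: 08:15-10:30, 11:45-12:45 (add 1h to convert from UTC-1).
Jamal in UTC: 08:30-09:30, 11:30-12:00, 14:45-16:00 (subtract 7h to convert from UTC+7).
Beatriz in UTC: 08:00-08:30, 10:30-12:15, 14:30-15:30 (add 1h to convert from UTC-1).
Gita in UTC: 10:00-12:30, 14:15-15:30 (add 2h to convert from UTC-2).
Viktor ∩ Jamal: 08:30-09:30, 11:45-12:00.
Viktor ∩ Jamal ∩ Beatriz: 11:45-12:00.
Viktor ∩ Jamal ∩ Beatriz ∩ Gita: 11:45-12:00.
No common window is at least 60 minutes long.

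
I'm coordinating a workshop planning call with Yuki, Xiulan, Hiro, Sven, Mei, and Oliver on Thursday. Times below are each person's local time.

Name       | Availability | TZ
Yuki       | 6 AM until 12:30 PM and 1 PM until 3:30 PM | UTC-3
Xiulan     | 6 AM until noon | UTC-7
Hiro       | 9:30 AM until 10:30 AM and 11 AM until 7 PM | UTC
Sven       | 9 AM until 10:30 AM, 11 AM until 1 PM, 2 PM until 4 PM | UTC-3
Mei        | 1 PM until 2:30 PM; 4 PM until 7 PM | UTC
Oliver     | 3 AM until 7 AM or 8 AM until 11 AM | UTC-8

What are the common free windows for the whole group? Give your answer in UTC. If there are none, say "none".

13:00-13:30, 14:00-14:30, 17:00-18:30

Yuki in UTC: 09:00-15:30, 16:00-18:30 (add 3h to convert from UTC-3).
Xiulan in UTC: 13:00-19:00 (add 7h to convert from UTC-7).
Hiro in UTC: 09:30-10:30, 11:00-19:00.
Sven in UTC: 12:00-13:30, 14:00-16:00, 17:00-19:00 (add 3h to convert from UTC-3).
Mei in UTC: 13:00-14:30, 16:00-19:00.
Oliver in UTC: 11:00-15:00, 16:00-19:00 (add 8h to convert from UTC-8).
Yuki ∩ Xiulan: 13:00-15:30, 16:00-18:30.
Yuki ∩ Xiulan ∩ Hiro: 13:00-15:30, 16:00-18:30.
Yuki ∩ Xiulan ∩ Hiro ∩ Sven: 13:00-13:30, 14:00-15:30, 17:00-18:30.
Yuki ∩ Xiulan ∩ Hiro ∩ Sven ∩ Mei: 13:00-13:30, 14:00-14:30, 17:00-18:30.
Yuki ∩ Xiulan ∩ Hiro ∩ Sven ∩ Mei ∩ Oliver: 13:00-13:30, 14:00-14:30, 17:00-18:30.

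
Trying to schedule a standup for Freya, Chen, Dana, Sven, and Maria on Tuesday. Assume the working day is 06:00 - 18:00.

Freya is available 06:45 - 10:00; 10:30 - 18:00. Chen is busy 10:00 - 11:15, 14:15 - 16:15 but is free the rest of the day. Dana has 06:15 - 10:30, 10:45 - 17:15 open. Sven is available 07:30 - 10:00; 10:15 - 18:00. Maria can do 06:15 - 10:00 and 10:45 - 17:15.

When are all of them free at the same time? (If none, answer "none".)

Freya free: 06:45-10:00, 10:30-18:00.
Chen free: 06:00-10:00, 11:15-14:15, 16:15-18:00 (invert busy blocks within the working day).
Dana free: 06:15-10:30, 10:45-17:15.
Sven free: 07:30-10:00, 10:15-18:00.
Maria free: 06:15-10:00, 10:45-17:15.
Freya ∩ Chen: 06:45-10:00, 11:15-14:15, 16:15-18:00.
Freya ∩ Chen ∩ Dana: 06:45-10:00, 11:15-14:15, 16:15-17:15.
Freya ∩ Chen ∩ Dana ∩ Sven: 07:30-10:00, 11:15-14:15, 16:15-17:15.
Freya ∩ Chen ∩ Dana ∩ Sven ∩ Maria: 07:30-10:00, 11:15-14:15, 16:15-17:15.
So the common availability across everyone is 07:30-10:00, 11:15-14:15, 16:15-17:15.

07:30-10:00, 11:15-14:15, 16:15-17:15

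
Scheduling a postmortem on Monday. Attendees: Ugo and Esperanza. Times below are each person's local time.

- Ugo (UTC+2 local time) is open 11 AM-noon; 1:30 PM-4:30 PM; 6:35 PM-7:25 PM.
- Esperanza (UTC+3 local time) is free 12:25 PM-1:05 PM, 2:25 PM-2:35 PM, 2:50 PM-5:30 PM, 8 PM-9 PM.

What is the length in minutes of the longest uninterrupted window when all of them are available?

160

Ugo in UTC: 09:00-10:00, 11:30-14:30, 16:35-17:25 (subtract 2h to convert from UTC+2).
Esperanza in UTC: 09:25-10:05, 11:25-11:35, 11:50-14:30, 17:00-18:00 (subtract 3h to convert from UTC+3).
Ugo ∩ Esperanza: 09:25-10:00, 11:30-11:35, 11:50-14:30, 17:00-17:25.
The longest is 11:50-14:30 at 160 minutes.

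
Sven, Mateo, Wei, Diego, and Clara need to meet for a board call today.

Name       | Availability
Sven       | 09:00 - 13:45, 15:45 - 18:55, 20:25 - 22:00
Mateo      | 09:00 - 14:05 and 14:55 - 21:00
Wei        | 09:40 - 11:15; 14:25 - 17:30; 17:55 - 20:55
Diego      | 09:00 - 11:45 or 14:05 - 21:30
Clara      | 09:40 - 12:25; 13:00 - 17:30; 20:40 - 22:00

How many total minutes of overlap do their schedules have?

215

Sven ∩ Mateo: 09:00-13:45, 15:45-18:55, 20:25-21:00.
Sven ∩ Mateo ∩ Wei: 09:40-11:15, 15:45-17:30, 17:55-18:55, 20:25-20:55.
Sven ∩ Mateo ∩ Wei ∩ Diego: 09:40-11:15, 15:45-17:30, 17:55-18:55, 20:25-20:55.
Sven ∩ Mateo ∩ Wei ∩ Diego ∩ Clara: 09:40-11:15, 15:45-17:30, 20:40-20:55.
Those are the intersection windows.
Summing the common windows: 95 + 105 + 15 = 215 minutes.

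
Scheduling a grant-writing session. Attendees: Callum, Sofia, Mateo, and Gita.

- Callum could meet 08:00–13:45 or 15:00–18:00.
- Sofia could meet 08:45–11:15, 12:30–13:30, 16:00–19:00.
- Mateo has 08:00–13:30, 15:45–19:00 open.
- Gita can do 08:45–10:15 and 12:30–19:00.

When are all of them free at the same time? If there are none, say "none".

08:45-10:15, 12:30-13:30, 16:00-18:00

Callum ∩ Sofia: 08:45-11:15, 12:30-13:30, 16:00-18:00.
Callum ∩ Sofia ∩ Mateo: 08:45-11:15, 12:30-13:30, 16:00-18:00.
Callum ∩ Sofia ∩ Mateo ∩ Gita: 08:45-10:15, 12:30-13:30, 16:00-18:00.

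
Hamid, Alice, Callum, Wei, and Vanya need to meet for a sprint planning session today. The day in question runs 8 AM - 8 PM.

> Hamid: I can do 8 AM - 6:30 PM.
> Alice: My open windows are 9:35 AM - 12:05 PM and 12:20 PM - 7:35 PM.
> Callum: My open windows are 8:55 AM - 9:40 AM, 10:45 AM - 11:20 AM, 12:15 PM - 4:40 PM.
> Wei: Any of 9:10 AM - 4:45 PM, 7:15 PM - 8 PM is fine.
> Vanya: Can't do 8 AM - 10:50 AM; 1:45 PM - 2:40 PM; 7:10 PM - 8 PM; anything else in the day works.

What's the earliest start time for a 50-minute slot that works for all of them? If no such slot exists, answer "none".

12:20

Hamid free: 08:00-18:30.
Alice free: 09:35-12:05, 12:20-19:35.
Callum free: 08:55-09:40, 10:45-11:20, 12:15-16:40.
Wei free: 09:10-16:45, 19:15-20:00.
Vanya free: 10:50-13:45, 14:40-19:10 (invert busy blocks within the working day).
Hamid ∩ Alice: 09:35-12:05, 12:20-18:30.
Hamid ∩ Alice ∩ Callum: 09:35-09:40, 10:45-11:20, 12:20-16:40.
Hamid ∩ Alice ∩ Callum ∩ Wei: 09:35-09:40, 10:45-11:20, 12:20-16:40.
Hamid ∩ Alice ∩ Callum ∩ Wei ∩ Vanya: 10:50-11:20, 12:20-13:45, 14:40-16:40.
The first common window of at least 50 minutes is 12:20-13:45, so the earliest start is 12:20.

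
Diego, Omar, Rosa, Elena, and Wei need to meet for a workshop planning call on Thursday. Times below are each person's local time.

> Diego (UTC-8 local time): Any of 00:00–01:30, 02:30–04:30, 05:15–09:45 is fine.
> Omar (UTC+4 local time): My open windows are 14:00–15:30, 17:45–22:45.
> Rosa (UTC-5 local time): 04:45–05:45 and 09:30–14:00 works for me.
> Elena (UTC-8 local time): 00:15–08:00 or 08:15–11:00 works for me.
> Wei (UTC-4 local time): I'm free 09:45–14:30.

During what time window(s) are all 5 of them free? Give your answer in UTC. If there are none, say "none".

14:30-16:00, 16:15-17:45

Diego in UTC: 08:00-09:30, 10:30-12:30, 13:15-17:45 (add 8h to convert from UTC-8).
Omar in UTC: 10:00-11:30, 13:45-18:45 (subtract 4h to convert from UTC+4).
Rosa in UTC: 09:45-10:45, 14:30-19:00 (add 5h to convert from UTC-5).
Elena in UTC: 08:15-16:00, 16:15-19:00 (add 8h to convert from UTC-8).
Wei in UTC: 13:45-18:30 (add 4h to convert from UTC-4).
Diego ∩ Omar: 10:30-11:30, 13:45-17:45.
Diego ∩ Omar ∩ Rosa: 10:30-10:45, 14:30-17:45.
Diego ∩ Omar ∩ Rosa ∩ Elena: 10:30-10:45, 14:30-16:00, 16:15-17:45.
Diego ∩ Omar ∩ Rosa ∩ Elena ∩ Wei: 14:30-16:00, 16:15-17:45.
So the common availability across everyone is 14:30-16:00, 16:15-17:45.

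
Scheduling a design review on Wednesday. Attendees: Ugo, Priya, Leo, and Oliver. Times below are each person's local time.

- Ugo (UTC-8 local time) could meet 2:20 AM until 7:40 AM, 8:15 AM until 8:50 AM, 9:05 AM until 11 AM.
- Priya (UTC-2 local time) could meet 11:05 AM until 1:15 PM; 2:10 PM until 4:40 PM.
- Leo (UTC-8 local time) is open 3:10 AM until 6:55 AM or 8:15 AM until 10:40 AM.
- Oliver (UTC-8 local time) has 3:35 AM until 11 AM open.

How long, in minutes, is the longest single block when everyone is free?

Ugo in UTC: 10:20-15:40, 16:15-16:50, 17:05-19:00 (add 8h to convert from UTC-8).
Priya in UTC: 13:05-15:15, 16:10-18:40 (add 2h to convert from UTC-2).
Leo in UTC: 11:10-14:55, 16:15-18:40 (add 8h to convert from UTC-8).
Oliver in UTC: 11:35-19:00 (add 8h to convert from UTC-8).
Ugo ∩ Priya: 13:05-15:15, 16:15-16:50, 17:05-18:40.
Ugo ∩ Priya ∩ Leo: 13:05-14:55, 16:15-16:50, 17:05-18:40.
Ugo ∩ Priya ∩ Leo ∩ Oliver: 13:05-14:55, 16:15-16:50, 17:05-18:40.
The longest is 13:05-14:55 at 110 minutes.

110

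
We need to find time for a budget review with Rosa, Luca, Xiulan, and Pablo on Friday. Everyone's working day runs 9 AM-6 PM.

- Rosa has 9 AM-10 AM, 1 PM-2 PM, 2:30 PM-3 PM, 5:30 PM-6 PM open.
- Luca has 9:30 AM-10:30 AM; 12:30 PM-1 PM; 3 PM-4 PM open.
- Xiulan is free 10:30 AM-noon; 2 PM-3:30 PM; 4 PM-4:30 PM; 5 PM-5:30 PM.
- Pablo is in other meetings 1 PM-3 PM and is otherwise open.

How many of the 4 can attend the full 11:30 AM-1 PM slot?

1

Rosa free: 09:00-10:00, 13:00-14:00, 14:30-15:00, 17:30-18:00.
Luca free: 09:30-10:30, 12:30-13:00, 15:00-16:00.
Xiulan free: 10:30-12:00, 14:00-15:30, 16:00-16:30, 17:00-17:30.
Pablo free: 09:00-13:00, 15:00-18:00 (invert busy blocks within the working day).
Pablo can make the full 11:30-13:00 slot — that's 1.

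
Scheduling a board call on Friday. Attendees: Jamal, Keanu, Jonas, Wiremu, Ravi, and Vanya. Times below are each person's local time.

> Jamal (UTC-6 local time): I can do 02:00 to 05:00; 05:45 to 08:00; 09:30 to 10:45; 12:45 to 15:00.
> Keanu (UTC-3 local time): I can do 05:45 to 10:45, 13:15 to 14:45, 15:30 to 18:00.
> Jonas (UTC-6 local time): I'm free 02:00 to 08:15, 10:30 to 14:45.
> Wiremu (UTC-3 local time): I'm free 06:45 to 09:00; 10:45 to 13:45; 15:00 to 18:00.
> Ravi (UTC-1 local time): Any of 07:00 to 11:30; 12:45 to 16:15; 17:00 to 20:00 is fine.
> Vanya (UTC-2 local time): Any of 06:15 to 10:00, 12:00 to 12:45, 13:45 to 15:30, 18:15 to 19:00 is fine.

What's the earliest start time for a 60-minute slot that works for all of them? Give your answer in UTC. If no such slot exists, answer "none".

Jamal in UTC: 08:00-11:00, 11:45-14:00, 15:30-16:45, 18:45-21:00 (add 6h to convert from UTC-6).
Keanu in UTC: 08:45-13:45, 16:15-17:45, 18:30-21:00 (add 3h to convert from UTC-3).
Jonas in UTC: 08:00-14:15, 16:30-20:45 (add 6h to convert from UTC-6).
Wiremu in UTC: 09:45-12:00, 13:45-16:45, 18:00-21:00 (add 3h to convert from UTC-3).
Ravi in UTC: 08:00-12:30, 13:45-17:15, 18:00-21:00 (add 1h to convert from UTC-1).
Vanya in UTC: 08:15-12:00, 14:00-14:45, 15:45-17:30, 20:15-21:00 (add 2h to convert from UTC-2).
Jamal ∩ Keanu: 08:45-11:00, 11:45-13:45, 16:15-16:45, 18:45-21:00.
Jamal ∩ Keanu ∩ Jonas: 08:45-11:00, 11:45-13:45, 16:30-16:45, 18:45-20:45.
Jamal ∩ Keanu ∩ Jonas ∩ Wiremu: 09:45-11:00, 11:45-12:00, 16:30-16:45, 18:45-20:45.
Jamal ∩ Keanu ∩ Jonas ∩ Wiremu ∩ Ravi: 09:45-11:00, 11:45-12:00, 16:30-16:45, 18:45-20:45.
Jamal ∩ Keanu ∩ Jonas ∩ Wiremu ∩ Ravi ∩ Vanya: 09:45-11:00, 11:45-12:00, 16:30-16:45, 20:15-20:45.
So the common availability across everyone is 09:45-11:00, 11:45-12:00, 16:30-16:45, 20:15-20:45.
The first common window of at least 60 minutes is 09:45-11:00, so the earliest start is 09:45.

09:45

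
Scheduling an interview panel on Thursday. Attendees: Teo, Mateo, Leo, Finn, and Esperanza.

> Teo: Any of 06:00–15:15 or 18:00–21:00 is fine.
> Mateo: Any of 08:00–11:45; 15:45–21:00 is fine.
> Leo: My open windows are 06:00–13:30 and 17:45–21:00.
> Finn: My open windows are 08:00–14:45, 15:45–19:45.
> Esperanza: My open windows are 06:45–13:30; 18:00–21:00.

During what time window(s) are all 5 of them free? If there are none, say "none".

08:00-11:45, 18:00-19:45

Teo ∩ Mateo: 08:00-11:45, 18:00-21:00.
Teo ∩ Mateo ∩ Leo: 08:00-11:45, 18:00-21:00.
Teo ∩ Mateo ∩ Leo ∩ Finn: 08:00-11:45, 18:00-19:45.
Teo ∩ Mateo ∩ Leo ∩ Finn ∩ Esperanza: 08:00-11:45, 18:00-19:45.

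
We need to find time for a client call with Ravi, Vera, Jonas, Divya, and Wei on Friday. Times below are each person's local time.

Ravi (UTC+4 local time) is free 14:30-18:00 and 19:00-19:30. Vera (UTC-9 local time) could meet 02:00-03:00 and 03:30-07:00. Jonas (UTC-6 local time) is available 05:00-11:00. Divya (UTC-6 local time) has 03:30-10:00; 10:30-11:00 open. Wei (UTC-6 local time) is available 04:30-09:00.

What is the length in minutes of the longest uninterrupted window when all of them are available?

90

Ravi in UTC: 10:30-14:00, 15:00-15:30 (subtract 4h to convert from UTC+4).
Vera in UTC: 11:00-12:00, 12:30-16:00 (add 9h to convert from UTC-9).
Jonas in UTC: 11:00-17:00 (add 6h to convert from UTC-6).
Divya in UTC: 09:30-16:00, 16:30-17:00 (add 6h to convert from UTC-6).
Wei in UTC: 10:30-15:00 (add 6h to convert from UTC-6).
Ravi ∩ Vera: 11:00-12:00, 12:30-14:00, 15:00-15:30.
Ravi ∩ Vera ∩ Jonas: 11:00-12:00, 12:30-14:00, 15:00-15:30.
Ravi ∩ Vera ∩ Jonas ∩ Divya: 11:00-12:00, 12:30-14:00, 15:00-15:30.
Ravi ∩ Vera ∩ Jonas ∩ Divya ∩ Wei: 11:00-12:00, 12:30-14:00.
So the common availability across everyone is 11:00-12:00, 12:30-14:00.
The longest is 12:30-14:00 at 90 minutes.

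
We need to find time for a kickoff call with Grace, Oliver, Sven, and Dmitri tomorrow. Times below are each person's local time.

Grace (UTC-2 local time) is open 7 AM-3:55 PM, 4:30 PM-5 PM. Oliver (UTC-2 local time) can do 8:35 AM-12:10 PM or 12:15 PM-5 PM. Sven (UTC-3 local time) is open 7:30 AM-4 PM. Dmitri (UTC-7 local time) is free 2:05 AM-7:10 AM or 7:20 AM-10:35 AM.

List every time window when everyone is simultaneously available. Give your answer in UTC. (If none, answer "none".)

10:35-14:10, 14:20-17:35

Grace in UTC: 09:00-17:55, 18:30-19:00 (add 2h to convert from UTC-2).
Oliver in UTC: 10:35-14:10, 14:15-19:00 (add 2h to convert from UTC-2).
Sven in UTC: 10:30-19:00 (add 3h to convert from UTC-3).
Dmitri in UTC: 09:05-14:10, 14:20-17:35 (add 7h to convert from UTC-7).
Grace ∩ Oliver: 10:35-14:10, 14:15-17:55, 18:30-19:00.
Grace ∩ Oliver ∩ Sven: 10:35-14:10, 14:15-17:55, 18:30-19:00.
Grace ∩ Oliver ∩ Sven ∩ Dmitri: 10:35-14:10, 14:20-17:35.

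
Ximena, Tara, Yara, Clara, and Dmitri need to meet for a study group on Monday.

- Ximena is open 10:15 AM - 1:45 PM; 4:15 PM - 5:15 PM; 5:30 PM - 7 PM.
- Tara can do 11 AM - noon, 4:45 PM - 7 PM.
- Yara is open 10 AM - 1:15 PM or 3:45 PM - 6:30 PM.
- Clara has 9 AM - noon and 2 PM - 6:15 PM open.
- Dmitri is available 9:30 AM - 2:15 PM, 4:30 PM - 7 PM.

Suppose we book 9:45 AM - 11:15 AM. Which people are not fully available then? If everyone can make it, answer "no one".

Ximena: not fully free for 09:45-11:15. Tara: not fully free for 09:45-11:15. Yara: not fully free for 09:45-11:15. Clara: free for 09:45-11:15. Dmitri: free for 09:45-11:15.

Tara, Ximena, Yara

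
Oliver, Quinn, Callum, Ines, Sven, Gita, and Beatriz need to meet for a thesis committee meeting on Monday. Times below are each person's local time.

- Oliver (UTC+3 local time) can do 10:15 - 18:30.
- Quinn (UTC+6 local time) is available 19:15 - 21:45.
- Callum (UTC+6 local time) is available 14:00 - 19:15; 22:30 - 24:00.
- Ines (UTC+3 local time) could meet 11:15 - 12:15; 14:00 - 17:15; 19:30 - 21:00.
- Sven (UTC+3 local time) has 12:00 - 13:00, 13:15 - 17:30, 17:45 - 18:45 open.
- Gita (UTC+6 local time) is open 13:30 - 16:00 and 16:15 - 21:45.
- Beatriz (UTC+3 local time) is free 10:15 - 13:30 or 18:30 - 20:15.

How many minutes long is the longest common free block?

Oliver in UTC: 07:15-15:30 (subtract 3h to convert from UTC+3).
Quinn in UTC: 13:15-15:45 (subtract 6h to convert from UTC+6).
Callum in UTC: 08:00-13:15, 16:30-18:00 (subtract 6h to convert from UTC+6).
Ines in UTC: 08:15-09:15, 11:00-14:15, 16:30-18:00 (subtract 3h to convert from UTC+3).
Sven in UTC: 09:00-10:00, 10:15-14:30, 14:45-15:45 (subtract 3h to convert from UTC+3).
Gita in UTC: 07:30-10:00, 10:15-15:45 (subtract 6h to convert from UTC+6).
Beatriz in UTC: 07:15-10:30, 15:30-17:15 (subtract 3h to convert from UTC+3).
Oliver ∩ Quinn: 13:15-15:30.
Oliver ∩ Quinn ∩ Callum: ∅.
Oliver ∩ Quinn ∩ Callum ∩ Ines: ∅.
Oliver ∩ Quinn ∩ Callum ∩ Ines ∩ Sven: ∅.
Oliver ∩ Quinn ∩ Callum ∩ Ines ∩ Sven ∩ Gita: ∅.
Oliver ∩ Quinn ∩ Callum ∩ Ines ∩ Sven ∩ Gita ∩ Beatriz: ∅.
There is no time when everyone is free.
No common window exists, so the longest block is 0 minutes.

0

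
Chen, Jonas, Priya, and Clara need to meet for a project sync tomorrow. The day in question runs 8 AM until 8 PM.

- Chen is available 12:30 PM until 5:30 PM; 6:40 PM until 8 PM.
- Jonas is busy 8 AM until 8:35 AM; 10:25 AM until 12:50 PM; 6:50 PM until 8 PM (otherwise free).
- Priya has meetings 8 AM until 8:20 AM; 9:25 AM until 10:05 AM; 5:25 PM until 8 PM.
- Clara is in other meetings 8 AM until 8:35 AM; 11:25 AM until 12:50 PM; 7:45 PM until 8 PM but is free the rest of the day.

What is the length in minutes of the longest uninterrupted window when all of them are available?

275

Chen free: 12:30-17:30, 18:40-20:00.
Jonas free: 08:35-10:25, 12:50-18:50 (invert busy blocks within the working day).
Priya free: 08:20-09:25, 10:05-17:25 (invert busy blocks within the working day).
Clara free: 08:35-11:25, 12:50-19:45 (invert busy blocks within the working day).
Chen ∩ Jonas: 12:50-17:30, 18:40-18:50.
Chen ∩ Jonas ∩ Priya: 12:50-17:25.
Chen ∩ Jonas ∩ Priya ∩ Clara: 12:50-17:25.
So the common availability across everyone is 12:50-17:25.
The longest is 12:50-17:25 at 275 minutes.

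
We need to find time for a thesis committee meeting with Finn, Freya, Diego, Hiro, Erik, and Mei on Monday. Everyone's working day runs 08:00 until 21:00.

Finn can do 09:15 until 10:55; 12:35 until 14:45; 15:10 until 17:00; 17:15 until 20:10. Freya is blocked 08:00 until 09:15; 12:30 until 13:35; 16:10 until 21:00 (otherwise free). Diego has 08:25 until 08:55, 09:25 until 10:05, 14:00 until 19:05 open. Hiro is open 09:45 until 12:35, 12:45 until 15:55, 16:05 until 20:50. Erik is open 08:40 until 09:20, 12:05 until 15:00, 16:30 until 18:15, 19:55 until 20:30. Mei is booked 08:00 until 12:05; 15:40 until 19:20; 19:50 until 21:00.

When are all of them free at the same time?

14:00-14:45

Finn free: 09:15-10:55, 12:35-14:45, 15:10-17:00, 17:15-20:10.
Freya free: 09:15-12:30, 13:35-16:10 (invert busy blocks within the working day).
Diego free: 08:25-08:55, 09:25-10:05, 14:00-19:05.
Hiro free: 09:45-12:35, 12:45-15:55, 16:05-20:50.
Erik free: 08:40-09:20, 12:05-15:00, 16:30-18:15, 19:55-20:30.
Mei free: 12:05-15:40, 19:20-19:50 (invert busy blocks within the working day).
Finn ∩ Freya: 09:15-10:55, 13:35-14:45, 15:10-16:10.
Finn ∩ Freya ∩ Diego: 09:25-10:05, 14:00-14:45, 15:10-16:10.
Finn ∩ Freya ∩ Diego ∩ Hiro: 09:45-10:05, 14:00-14:45, 15:10-15:55, 16:05-16:10.
Finn ∩ Freya ∩ Diego ∩ Hiro ∩ Erik: 14:00-14:45.
Finn ∩ Freya ∩ Diego ∩ Hiro ∩ Erik ∩ Mei: 14:00-14:45.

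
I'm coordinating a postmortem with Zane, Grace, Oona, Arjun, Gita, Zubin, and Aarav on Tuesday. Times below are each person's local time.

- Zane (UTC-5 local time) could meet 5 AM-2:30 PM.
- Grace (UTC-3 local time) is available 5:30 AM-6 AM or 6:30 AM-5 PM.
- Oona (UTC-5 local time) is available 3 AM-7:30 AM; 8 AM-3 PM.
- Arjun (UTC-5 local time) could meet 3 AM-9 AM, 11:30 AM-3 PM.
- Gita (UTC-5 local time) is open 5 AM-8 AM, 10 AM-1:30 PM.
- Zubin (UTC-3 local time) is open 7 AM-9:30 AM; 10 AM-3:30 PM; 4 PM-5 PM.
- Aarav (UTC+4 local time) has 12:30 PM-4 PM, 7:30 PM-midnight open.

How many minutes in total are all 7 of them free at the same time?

Zane in UTC: 10:00-19:30 (add 5h to convert from UTC-5).
Grace in UTC: 08:30-09:00, 09:30-20:00 (add 3h to convert from UTC-3).
Oona in UTC: 08:00-12:30, 13:00-20:00 (add 5h to convert from UTC-5).
Arjun in UTC: 08:00-14:00, 16:30-20:00 (add 5h to convert from UTC-5).
Gita in UTC: 10:00-13:00, 15:00-18:30 (add 5h to convert from UTC-5).
Zubin in UTC: 10:00-12:30, 13:00-18:30, 19:00-20:00 (add 3h to convert from UTC-3).
Aarav in UTC: 08:30-12:00, 15:30-20:00 (subtract 4h to convert from UTC+4).
Zane ∩ Grace: 10:00-19:30.
Zane ∩ Grace ∩ Oona: 10:00-12:30, 13:00-19:30.
Zane ∩ Grace ∩ Oona ∩ Arjun: 10:00-12:30, 13:00-14:00, 16:30-19:30.
Zane ∩ Grace ∩ Oona ∩ Arjun ∩ Gita: 10:00-12:30, 16:30-18:30.
Zane ∩ Grace ∩ Oona ∩ Arjun ∩ Gita ∩ Zubin: 10:00-12:30, 16:30-18:30.
Zane ∩ Grace ∩ Oona ∩ Arjun ∩ Gita ∩ Zubin ∩ Aarav: 10:00-12:00, 16:30-18:30.
Summing the common windows: 120 + 120 = 240 minutes.

240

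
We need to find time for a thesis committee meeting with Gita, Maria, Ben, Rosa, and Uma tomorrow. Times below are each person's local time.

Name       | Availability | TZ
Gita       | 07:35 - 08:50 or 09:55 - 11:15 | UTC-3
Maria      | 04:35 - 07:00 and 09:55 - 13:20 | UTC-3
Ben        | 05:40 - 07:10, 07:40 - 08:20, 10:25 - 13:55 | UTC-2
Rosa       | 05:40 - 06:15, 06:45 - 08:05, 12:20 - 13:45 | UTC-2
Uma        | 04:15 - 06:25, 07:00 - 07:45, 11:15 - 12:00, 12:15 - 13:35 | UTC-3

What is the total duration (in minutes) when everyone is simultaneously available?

Gita in UTC: 10:35-11:50, 12:55-14:15 (add 3h to convert from UTC-3).
Maria in UTC: 07:35-10:00, 12:55-16:20 (add 3h to convert from UTC-3).
Ben in UTC: 07:40-09:10, 09:40-10:20, 12:25-15:55 (add 2h to convert from UTC-2).
Rosa in UTC: 07:40-08:15, 08:45-10:05, 14:20-15:45 (add 2h to convert from UTC-2).
Uma in UTC: 07:15-09:25, 10:00-10:45, 14:15-15:00, 15:15-16:35 (add 3h to convert from UTC-3).
Gita ∩ Maria: 12:55-14:15.
Gita ∩ Maria ∩ Ben: 12:55-14:15.
Gita ∩ Maria ∩ Ben ∩ Rosa: ∅.
Gita ∩ Maria ∩ Ben ∩ Rosa ∩ Uma: ∅.
There is no time when everyone is free.
There is no common window, so the total is 0 minutes.

0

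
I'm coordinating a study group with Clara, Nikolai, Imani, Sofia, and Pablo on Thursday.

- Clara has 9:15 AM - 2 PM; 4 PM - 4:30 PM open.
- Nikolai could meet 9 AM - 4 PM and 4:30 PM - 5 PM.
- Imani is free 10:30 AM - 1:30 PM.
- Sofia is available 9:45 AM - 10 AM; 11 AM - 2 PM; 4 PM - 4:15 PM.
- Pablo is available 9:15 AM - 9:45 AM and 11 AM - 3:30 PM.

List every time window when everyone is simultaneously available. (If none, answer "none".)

11:00-13:30

Clara ∩ Nikolai: 09:15-14:00.
Clara ∩ Nikolai ∩ Imani: 10:30-13:30.
Clara ∩ Nikolai ∩ Imani ∩ Sofia: 11:00-13:30.
Clara ∩ Nikolai ∩ Imani ∩ Sofia ∩ Pablo: 11:00-13:30.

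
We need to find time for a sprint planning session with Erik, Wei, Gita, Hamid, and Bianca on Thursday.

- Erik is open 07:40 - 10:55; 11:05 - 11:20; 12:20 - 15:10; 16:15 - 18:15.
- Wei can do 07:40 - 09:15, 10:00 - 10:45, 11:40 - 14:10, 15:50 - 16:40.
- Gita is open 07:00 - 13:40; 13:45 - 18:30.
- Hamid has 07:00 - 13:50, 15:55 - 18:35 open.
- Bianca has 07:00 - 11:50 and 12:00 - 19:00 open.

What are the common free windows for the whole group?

07:40-09:15, 10:00-10:45, 12:20-13:40, 13:45-13:50, 16:15-16:40

Erik ∩ Wei: 07:40-09:15, 10:00-10:45, 12:20-14:10, 16:15-16:40.
Erik ∩ Wei ∩ Gita: 07:40-09:15, 10:00-10:45, 12:20-13:40, 13:45-14:10, 16:15-16:40.
Erik ∩ Wei ∩ Gita ∩ Hamid: 07:40-09:15, 10:00-10:45, 12:20-13:40, 13:45-13:50, 16:15-16:40.
Erik ∩ Wei ∩ Gita ∩ Hamid ∩ Bianca: 07:40-09:15, 10:00-10:45, 12:20-13:40, 13:45-13:50, 16:15-16:40.
Those are the intersection windows.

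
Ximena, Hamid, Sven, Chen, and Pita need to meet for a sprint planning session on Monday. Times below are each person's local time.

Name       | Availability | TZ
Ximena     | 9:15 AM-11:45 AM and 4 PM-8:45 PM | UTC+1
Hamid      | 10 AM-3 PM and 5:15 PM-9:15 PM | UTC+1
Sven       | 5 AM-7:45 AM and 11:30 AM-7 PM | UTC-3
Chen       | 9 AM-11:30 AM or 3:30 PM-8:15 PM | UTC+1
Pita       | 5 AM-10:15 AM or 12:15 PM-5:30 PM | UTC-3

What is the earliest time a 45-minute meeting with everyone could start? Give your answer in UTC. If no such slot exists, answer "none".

Ximena in UTC: 08:15-10:45, 15:00-19:45 (subtract 1h to convert from UTC+1).
Hamid in UTC: 09:00-14:00, 16:15-20:15 (subtract 1h to convert from UTC+1).
Sven in UTC: 08:00-10:45, 14:30-22:00 (add 3h to convert from UTC-3).
Chen in UTC: 08:00-10:30, 14:30-19:15 (subtract 1h to convert from UTC+1).
Pita in UTC: 08:00-13:15, 15:15-20:30 (add 3h to convert from UTC-3).
Ximena ∩ Hamid: 09:00-10:45, 16:15-19:45.
Ximena ∩ Hamid ∩ Sven: 09:00-10:45, 16:15-19:45.
Ximena ∩ Hamid ∩ Sven ∩ Chen: 09:00-10:30, 16:15-19:15.
Ximena ∩ Hamid ∩ Sven ∩ Chen ∩ Pita: 09:00-10:30, 16:15-19:15.
Those are the intersection windows.
The first common window of at least 45 minutes is 09:00-10:30, so the earliest start is 09:00.

09:00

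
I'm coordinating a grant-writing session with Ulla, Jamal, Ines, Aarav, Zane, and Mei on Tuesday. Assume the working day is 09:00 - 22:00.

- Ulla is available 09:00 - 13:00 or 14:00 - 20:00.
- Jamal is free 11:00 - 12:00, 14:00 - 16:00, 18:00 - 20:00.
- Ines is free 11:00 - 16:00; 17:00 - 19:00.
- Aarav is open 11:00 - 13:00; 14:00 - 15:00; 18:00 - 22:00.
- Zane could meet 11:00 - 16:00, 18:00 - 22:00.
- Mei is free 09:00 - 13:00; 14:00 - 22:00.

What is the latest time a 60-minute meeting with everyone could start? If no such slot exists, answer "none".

18:00

Ulla ∩ Jamal: 11:00-12:00, 14:00-16:00, 18:00-20:00.
Ulla ∩ Jamal ∩ Ines: 11:00-12:00, 14:00-16:00, 18:00-19:00.
Ulla ∩ Jamal ∩ Ines ∩ Aarav: 11:00-12:00, 14:00-15:00, 18:00-19:00.
Ulla ∩ Jamal ∩ Ines ∩ Aarav ∩ Zane: 11:00-12:00, 14:00-15:00, 18:00-19:00.
Ulla ∩ Jamal ∩ Ines ∩ Aarav ∩ Zane ∩ Mei: 11:00-12:00, 14:00-15:00, 18:00-19:00.
Those are the intersection windows.
The last common window of at least 60 minutes is 18:00-19:00; a 60-minute meeting can start as late as 18:00 and still end by 19:00.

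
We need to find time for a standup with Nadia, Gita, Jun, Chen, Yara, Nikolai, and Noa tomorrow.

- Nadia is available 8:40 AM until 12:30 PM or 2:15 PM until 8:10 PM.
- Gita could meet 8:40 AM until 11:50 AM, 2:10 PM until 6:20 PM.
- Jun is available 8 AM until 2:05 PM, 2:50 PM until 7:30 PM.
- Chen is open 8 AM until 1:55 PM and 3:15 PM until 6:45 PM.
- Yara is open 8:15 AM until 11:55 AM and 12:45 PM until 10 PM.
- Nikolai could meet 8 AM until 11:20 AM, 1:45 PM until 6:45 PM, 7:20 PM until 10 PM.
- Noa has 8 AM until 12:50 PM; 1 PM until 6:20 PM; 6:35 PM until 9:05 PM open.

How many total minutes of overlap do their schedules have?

Nadia ∩ Gita: 08:40-11:50, 14:15-18:20.
Nadia ∩ Gita ∩ Jun: 08:40-11:50, 14:50-18:20.
Nadia ∩ Gita ∩ Jun ∩ Chen: 08:40-11:50, 15:15-18:20.
Nadia ∩ Gita ∩ Jun ∩ Chen ∩ Yara: 08:40-11:50, 15:15-18:20.
Nadia ∩ Gita ∩ Jun ∩ Chen ∩ Yara ∩ Nikolai: 08:40-11:20, 15:15-18:20.
Nadia ∩ Gita ∩ Jun ∩ Chen ∩ Yara ∩ Nikolai ∩ Noa: 08:40-11:20, 15:15-18:20.
Summing the common windows: 160 + 185 = 345 minutes.

345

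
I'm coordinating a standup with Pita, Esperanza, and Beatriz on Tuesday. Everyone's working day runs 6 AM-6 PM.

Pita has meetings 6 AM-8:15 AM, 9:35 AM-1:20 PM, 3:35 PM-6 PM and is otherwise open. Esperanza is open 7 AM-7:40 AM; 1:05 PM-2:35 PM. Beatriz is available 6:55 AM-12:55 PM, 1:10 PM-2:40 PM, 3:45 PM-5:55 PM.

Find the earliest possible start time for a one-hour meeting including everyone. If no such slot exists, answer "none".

13:20

Pita free: 08:15-09:35, 13:20-15:35 (invert busy blocks within the working day).
Esperanza free: 07:00-07:40, 13:05-14:35.
Beatriz free: 06:55-12:55, 13:10-14:40, 15:45-17:55.
Pita ∩ Esperanza: 13:20-14:35.
Pita ∩ Esperanza ∩ Beatriz: 13:20-14:35.
The first common window of at least 60 minutes is 13:20-14:35, so the earliest start is 13:20.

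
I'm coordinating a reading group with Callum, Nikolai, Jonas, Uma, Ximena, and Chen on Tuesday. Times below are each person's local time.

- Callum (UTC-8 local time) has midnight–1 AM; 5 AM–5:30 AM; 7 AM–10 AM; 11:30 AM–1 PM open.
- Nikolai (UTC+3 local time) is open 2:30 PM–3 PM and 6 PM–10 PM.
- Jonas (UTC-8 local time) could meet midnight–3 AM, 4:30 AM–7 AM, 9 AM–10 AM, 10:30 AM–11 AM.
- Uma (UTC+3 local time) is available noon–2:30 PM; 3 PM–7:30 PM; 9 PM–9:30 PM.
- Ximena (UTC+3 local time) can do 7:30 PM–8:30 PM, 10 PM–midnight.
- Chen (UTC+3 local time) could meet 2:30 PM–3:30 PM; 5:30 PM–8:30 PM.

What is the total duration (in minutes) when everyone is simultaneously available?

Callum in UTC: 08:00-09:00, 13:00-13:30, 15:00-18:00, 19:30-21:00 (add 8h to convert from UTC-8).
Nikolai in UTC: 11:30-12:00, 15:00-19:00 (subtract 3h to convert from UTC+3).
Jonas in UTC: 08:00-11:00, 12:30-15:00, 17:00-18:00, 18:30-19:00 (add 8h to convert from UTC-8).
Uma in UTC: 09:00-11:30, 12:00-16:30, 18:00-18:30 (subtract 3h to convert from UTC+3).
Ximena in UTC: 16:30-17:30, 19:00-21:00 (subtract 3h to convert from UTC+3).
Chen in UTC: 11:30-12:30, 14:30-17:30 (subtract 3h to convert from UTC+3).
Callum ∩ Nikolai: 15:00-18:00.
Callum ∩ Nikolai ∩ Jonas: 17:00-18:00.
Callum ∩ Nikolai ∩ Jonas ∩ Uma: ∅.
Callum ∩ Nikolai ∩ Jonas ∩ Uma ∩ Ximena: ∅.
Callum ∩ Nikolai ∩ Jonas ∩ Uma ∩ Ximena ∩ Chen: ∅.
There is no time when everyone is free.
There is no common window, so the total is 0 minutes.

0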